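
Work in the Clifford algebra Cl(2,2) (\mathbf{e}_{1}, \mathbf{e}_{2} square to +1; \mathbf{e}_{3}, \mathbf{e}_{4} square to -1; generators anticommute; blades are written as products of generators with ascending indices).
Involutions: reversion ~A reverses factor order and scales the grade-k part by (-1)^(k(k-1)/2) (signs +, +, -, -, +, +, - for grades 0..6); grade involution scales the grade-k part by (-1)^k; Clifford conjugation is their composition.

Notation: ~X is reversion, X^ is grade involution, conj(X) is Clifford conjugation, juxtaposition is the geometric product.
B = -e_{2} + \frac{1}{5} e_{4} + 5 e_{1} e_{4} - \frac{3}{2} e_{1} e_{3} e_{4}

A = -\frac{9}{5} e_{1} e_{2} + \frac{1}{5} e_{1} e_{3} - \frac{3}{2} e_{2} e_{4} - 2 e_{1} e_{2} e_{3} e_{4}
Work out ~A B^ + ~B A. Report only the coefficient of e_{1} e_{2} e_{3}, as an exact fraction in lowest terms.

first term: \frac{9}{5} e_{1} - \frac{27}{10} e_{2} - \frac{9}{5} e_{4} - \frac{15}{2} e_{1} e_{2} - 10 e_{2} e_{3} - 9 e_{2} e_{4} + e_{3} e_{4} + \frac{41}{20} e_{1} e_{2} e_{3} - \frac{9}{25} e_{1} e_{2} e_{4} - \frac{49}{25} e_{1} e_{3} e_{4} - \frac{27}{10} e_{2} e_{3} e_{4}
second term: -\frac{9}{5} e_{1} + \frac{27}{10} e_{2} + \frac{9}{5} e_{4} + \frac{15}{2} e_{1} e_{2} + 10 e_{2} e_{3} + 9 e_{2} e_{4} - e_{3} e_{4} + \frac{41}{20} e_{1} e_{2} e_{3} - \frac{9}{25} e_{1} e_{2} e_{4} - \frac{49}{25} e_{1} e_{3} e_{4} - \frac{27}{10} e_{2} e_{3} e_{4}
Answer: \frac{41}{10}


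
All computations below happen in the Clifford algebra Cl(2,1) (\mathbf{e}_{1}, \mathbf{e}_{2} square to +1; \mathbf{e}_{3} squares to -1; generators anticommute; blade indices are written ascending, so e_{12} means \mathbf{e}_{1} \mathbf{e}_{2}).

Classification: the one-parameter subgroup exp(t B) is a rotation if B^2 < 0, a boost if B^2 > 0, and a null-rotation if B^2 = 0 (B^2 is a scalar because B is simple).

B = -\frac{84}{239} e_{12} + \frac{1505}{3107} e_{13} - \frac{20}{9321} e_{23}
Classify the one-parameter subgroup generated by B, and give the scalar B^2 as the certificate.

B^2 term by term: the squares give (-\frac{84}{239})^2*(e_{12})^2 + (\frac{1505}{3107})^2*(e_{13})^2 + (-\frac{20}{9321})^2*(e_{23})^2 = \frac{7056}{57121}*(-1) + \frac{2265025}{9653449}*(+1) + \frac{400}{86881041}*(+1) = \frac{1}{9} (each basis 2-blade squares to minus the product of its generators' squares); cross terms between blades sharing an index anticommute and cancel. So B^2 = \frac{1}{9}.
Answer: boost, certificate B^2 = \frac{1}{9}. Certificate logic: \frac{1}{9} is a conjugation-invariant scalar, so its sign fixes rotation versus boost versus null-rotation outright.


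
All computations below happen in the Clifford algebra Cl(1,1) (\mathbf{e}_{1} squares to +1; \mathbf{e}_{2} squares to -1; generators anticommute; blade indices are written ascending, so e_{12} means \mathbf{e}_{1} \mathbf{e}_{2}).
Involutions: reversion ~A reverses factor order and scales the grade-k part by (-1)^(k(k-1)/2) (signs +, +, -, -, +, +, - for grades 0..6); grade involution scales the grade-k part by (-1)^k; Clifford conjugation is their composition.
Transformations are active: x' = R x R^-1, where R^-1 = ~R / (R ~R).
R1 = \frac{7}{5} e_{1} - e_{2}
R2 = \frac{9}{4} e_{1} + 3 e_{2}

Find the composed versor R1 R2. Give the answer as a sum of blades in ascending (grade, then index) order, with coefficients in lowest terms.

Distribute over the terms of R1 (each basis-blade product reordered to ascending indices, repeated generators contracted through their squares):
(\frac{7}{5} e_{1}) R2 = \frac{63}{20} + \frac{21}{5} e_{12}
(-e_{2}) R2 = 3 + \frac{9}{4} e_{12}
Summing the partial products and collecting blades:
Answer: \frac{123}{20} + \frac{129}{20} e_{12}


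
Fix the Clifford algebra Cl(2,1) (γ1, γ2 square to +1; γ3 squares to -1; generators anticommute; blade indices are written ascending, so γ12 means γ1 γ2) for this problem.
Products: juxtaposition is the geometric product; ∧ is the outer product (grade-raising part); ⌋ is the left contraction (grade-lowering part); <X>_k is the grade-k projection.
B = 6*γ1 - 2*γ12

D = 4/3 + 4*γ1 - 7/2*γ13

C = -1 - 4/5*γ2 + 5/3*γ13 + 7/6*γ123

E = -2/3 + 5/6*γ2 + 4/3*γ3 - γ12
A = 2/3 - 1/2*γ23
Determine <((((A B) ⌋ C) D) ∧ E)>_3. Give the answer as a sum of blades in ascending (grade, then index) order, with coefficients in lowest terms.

step 1: 4*γ1 - 4/3*γ12 - γ13 - 3*γ123
step 2: -31/6 + 7/6*γ2 + 74/9*γ3 + 14/3*γ23
step 3: -62/9 - 445/9*γ1 + 14/9*γ2 + 296/27*γ3 + 35/3*γ12 - 533/36*γ13 + 56/9*γ23 + 91/4*γ123
step 4: 124/27 + 890/27*γ1 - 61/9*γ2 - 1336/81*γ3 - 2273/54*γ12 - 1009/18*γ13 - 908/81*γ23 + 127/72*γ123
step 5: 127/72*γ123
Answer: 127/72*γ123


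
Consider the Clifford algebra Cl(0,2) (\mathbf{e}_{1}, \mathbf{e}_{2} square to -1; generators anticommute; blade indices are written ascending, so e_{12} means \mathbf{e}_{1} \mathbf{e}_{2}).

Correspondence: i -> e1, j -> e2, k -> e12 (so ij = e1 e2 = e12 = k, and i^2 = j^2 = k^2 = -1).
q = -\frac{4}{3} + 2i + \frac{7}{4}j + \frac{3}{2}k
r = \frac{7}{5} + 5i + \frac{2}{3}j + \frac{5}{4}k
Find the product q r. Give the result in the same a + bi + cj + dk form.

In blades: q = -\frac{4}{3} + 2 e_{1} + \frac{7}{4} e_{2} + \frac{3}{2} e_{12}, r = \frac{7}{5} + 5 e_{1} + \frac{2}{3} e_{2} + \frac{5}{4} e_{12}.
Distribute q over r term by term (generator squares from the signature, products reordered to ascending indices): (-\frac{4}{3})*r = -\frac{28}{15} - \frac{20}{3} e_{1} - \frac{8}{9} e_{2} - \frac{5}{3} e_{12}; (2 e_{1})*r = -10 + \frac{14}{5} e_{1} - \frac{5}{2} e_{2} + \frac{4}{3} e_{12}; (\frac{7}{4} e_{2})*r = -\frac{7}{6} + \frac{35}{16} e_{1} + \frac{49}{20} e_{2} - \frac{35}{4} e_{12}; (\frac{3}{2} e_{12})*r = -\frac{15}{8} - e_{1} + \frac{15}{2} e_{2} + \frac{21}{10} e_{12}.
Sum: -\frac{1789}{120} - \frac{643}{240} e_{1} + \frac{1181}{180} e_{2} - \frac{419}{60} e_{12}; translating back through the correspondence:
Answer: -\frac{1789}{120} - \frac{643}{240}i + \frac{1181}{180}j - \frac{419}{60}k


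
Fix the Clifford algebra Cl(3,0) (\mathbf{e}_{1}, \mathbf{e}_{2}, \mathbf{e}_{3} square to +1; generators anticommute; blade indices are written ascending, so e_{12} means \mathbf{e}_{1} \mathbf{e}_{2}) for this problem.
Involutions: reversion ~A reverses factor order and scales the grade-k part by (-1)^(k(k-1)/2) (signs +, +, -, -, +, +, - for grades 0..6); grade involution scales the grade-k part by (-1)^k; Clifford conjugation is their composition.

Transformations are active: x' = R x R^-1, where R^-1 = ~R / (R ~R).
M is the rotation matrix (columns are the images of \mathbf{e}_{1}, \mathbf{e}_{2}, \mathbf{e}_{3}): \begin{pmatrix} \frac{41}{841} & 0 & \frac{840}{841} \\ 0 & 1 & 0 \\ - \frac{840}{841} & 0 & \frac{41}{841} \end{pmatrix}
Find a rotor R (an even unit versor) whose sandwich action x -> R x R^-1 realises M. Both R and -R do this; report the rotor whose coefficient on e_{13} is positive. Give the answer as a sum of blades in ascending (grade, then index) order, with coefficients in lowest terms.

Method: write R = a + b12*e_{12} + b13*e_{13} + b23*e_{23} with a^2 + b12^2 + b13^2 + b23^2 = 1 (so R^-1 = ~R). Expanding the columns R e_j ~R gives tr M = 4a^2 - 1 and, from the antisymmetric part, M21 - M12 = -4a*b12, M13 - M31 = 4a*b13, M32 - M23 = -4a*b23.
Here tr M = \frac{923}{841}, so a^2 = (1 + tr M)/4 = \frac{441}{841} and a = ±\frac{21}{29}. Taking a = \frac{21}{29}: M21 - M12 = 0, M13 - M31 = \frac{1680}{841}, M32 - M23 = 0, giving b12 = 0, b13 = \frac{20}{29}, b23 = 0, i.e. R = \frac{21}{29} + \frac{20}{29} e_{13}.
Its e_{13} coefficient is already positive.
Answer: \frac{21}{29} + \frac{20}{29} e_{13}. Recall the cover is two-to-one: with M of trace \frac{923}{841}, both preimages act alike, and the stated e_{13} sign chooses the sheet.


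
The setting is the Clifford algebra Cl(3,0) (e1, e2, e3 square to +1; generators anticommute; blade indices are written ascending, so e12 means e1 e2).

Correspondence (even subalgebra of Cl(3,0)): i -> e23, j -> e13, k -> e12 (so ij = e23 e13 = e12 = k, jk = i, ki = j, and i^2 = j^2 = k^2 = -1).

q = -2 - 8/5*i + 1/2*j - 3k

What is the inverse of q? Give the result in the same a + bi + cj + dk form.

In blades: q = -2 - 3*e12 + 1/2*e13 - 8/5*e23.
With qbar = -2 + 3*e12 - 1/2*e13 + 8/5*e23 (scalar fixed, mapped units negated), q qbar = 1581/100 (the sum of squared coefficients), so q^-1 = qbar / (1581/100) = -200/1581 + 100/527*e12 - 50/1581*e13 + 160/1581*e23; translating back:
Answer: -200/1581 + 160/1581*i - 50/1581*j + 100/527*k


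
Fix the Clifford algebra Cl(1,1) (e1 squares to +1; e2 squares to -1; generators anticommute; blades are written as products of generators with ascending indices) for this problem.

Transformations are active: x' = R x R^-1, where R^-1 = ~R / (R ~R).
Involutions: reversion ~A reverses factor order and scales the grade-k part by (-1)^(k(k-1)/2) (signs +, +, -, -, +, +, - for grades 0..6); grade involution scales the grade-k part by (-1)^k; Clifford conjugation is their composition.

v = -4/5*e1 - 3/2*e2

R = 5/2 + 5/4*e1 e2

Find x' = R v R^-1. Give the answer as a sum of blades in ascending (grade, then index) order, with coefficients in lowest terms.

~R = 5/2 - 5/4*e1 e2, and R ~R = 75/16, so R^-1 = ~R / (75/16).
R v = -1/8*e1 - 11/4*e2
Answer: 2/3*e1 - 43/30*e2


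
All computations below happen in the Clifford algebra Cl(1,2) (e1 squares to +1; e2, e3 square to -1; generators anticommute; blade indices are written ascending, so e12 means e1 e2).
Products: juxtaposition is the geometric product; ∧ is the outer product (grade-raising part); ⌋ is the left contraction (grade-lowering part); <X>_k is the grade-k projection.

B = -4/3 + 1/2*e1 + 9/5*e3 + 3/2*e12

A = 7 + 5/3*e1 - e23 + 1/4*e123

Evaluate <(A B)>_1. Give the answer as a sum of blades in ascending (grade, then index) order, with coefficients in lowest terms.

step 1: -17/2 + 23/18*e1 + 43/10*e2 + 519/40*e3 + 201/20*e12 + 3/2*e13 + 35/24*e23 - 5/6*e123
step 2: 23/18*e1 + 43/10*e2 + 519/40*e3
Answer: 23/18*e1 + 43/10*e2 + 519/40*e3


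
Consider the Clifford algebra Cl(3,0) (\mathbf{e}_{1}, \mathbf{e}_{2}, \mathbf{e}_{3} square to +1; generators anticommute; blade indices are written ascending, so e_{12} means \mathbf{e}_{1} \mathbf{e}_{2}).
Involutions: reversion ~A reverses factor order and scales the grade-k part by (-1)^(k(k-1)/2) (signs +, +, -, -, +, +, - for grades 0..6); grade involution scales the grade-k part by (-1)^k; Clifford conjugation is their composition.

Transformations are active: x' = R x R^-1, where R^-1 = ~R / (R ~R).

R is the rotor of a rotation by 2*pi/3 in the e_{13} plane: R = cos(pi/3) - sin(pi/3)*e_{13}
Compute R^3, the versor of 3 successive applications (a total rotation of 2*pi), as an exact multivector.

The rotor phase is half the rotation angle and phases add under composition, so 3 steps in the e_{13} plane accumulate phase 3*(pi/3) = \pi: R^3 = cos(\pi) - sin(\pi)*e_{13}.
cos(\pi) = -1 and sin(\pi) = 0, so R^3 = -1. The total rotation 2*pi is 1 full turn, so every vector returns to itself, yet the rotor is -1, on the OTHER sheet of the double cover (an odd number of 2*pi turns).
Answer: -1


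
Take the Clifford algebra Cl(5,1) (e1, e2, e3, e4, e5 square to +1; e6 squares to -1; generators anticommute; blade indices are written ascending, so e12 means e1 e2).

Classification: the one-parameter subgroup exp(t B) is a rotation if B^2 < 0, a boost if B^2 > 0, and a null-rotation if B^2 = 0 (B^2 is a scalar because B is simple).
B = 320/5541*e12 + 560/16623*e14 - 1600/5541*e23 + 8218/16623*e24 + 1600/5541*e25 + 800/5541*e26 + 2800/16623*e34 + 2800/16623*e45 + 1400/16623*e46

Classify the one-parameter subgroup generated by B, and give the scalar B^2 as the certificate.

B^2 term by term: the squares give (320/5541)^2*(e12)^2 + (560/16623)^2*(e14)^2 + (-1600/5541)^2*(e23)^2 + (8218/16623)^2*(e24)^2 + (1600/5541)^2*(e25)^2 + (800/5541)^2*(e26)^2 + (2800/16623)^2*(e34)^2 + (2800/16623)^2*(e45)^2 + (1400/16623)^2*(e46)^2 = 102400/30702681*(-1) + 313600/276324129*(-1) + 2560000/30702681*(-1) + 67535524/276324129*(-1) + 2560000/30702681*(-1) + 640000/30702681*(+1) + 7840000/276324129*(-1) + 7840000/276324129*(-1) + 1960000/276324129*(+1) = -4/9 (each basis 2-blade squares to minus the product of its generators' squares); cross terms between blades sharing an index anticommute and cancel; the commuting (index-disjoint) pairs give grade-4 terms 2*c*c'*(blade product), which cancel blade by blade — e1234: 1792000/92108043 - 1792000/92108043 = 0; e1245: 1792000/92108043 - 1792000/92108043 = 0; e1246: 896000/92108043 - 896000/92108043 = 0; e2345: -8960000/92108043 + 8960000/92108043 = 0; e2346: -4480000/92108043 + 4480000/92108043 = 0; e2456: -4480000/92108043 + 4480000/92108043 = 0 — confirming B is simple. So B^2 = -4/9.
Answer: rotation, certificate B^2 = -4/9. One invariant decides it: the square -4/9 survives every conjugation, and its sign is exactly the classification.


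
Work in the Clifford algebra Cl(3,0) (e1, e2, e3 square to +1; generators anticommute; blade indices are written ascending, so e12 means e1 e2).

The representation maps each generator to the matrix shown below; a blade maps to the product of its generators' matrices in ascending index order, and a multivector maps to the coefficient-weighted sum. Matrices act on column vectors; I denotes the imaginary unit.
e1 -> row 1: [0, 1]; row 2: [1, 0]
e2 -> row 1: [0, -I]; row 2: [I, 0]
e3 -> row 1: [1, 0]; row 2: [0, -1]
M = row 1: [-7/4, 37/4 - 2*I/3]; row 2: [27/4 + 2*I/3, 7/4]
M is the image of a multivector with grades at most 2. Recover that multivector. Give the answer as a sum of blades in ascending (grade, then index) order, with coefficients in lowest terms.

Method: 1, rho(e1), rho(e2), rho(e3) form a trace-orthogonal basis of the 2x2 complex matrices (tr(X Y) = 2 if X = Y, else 0), so M = m0*1 + m1*rho(e1) + m2*rho(e2) + m3*rho(e3) with m0 = tr(M)/2 = 0, m1 = tr(M rho(e1))/2 = 8, m2 = tr(M rho(e2))/2 = 2/3 + 5*I/4, m3 = tr(M rho(e3))/2 = -7/4.
Multiplying table entries, the bivector images are rho(e12) = I*rho(e3), rho(e13) = -I*rho(e2), rho(e23) = I*rho(e1); with real blade coefficients the real parts of m0..m3 are the coefficients of 1, e1, e2, e3 and the imaginary parts give the bivectors (e23: Im m1, e13: -Im m2, e12: Im m3).
Answer: 8*e1 + 2/3*e2 - 7/4*e3 - 5/4*e13


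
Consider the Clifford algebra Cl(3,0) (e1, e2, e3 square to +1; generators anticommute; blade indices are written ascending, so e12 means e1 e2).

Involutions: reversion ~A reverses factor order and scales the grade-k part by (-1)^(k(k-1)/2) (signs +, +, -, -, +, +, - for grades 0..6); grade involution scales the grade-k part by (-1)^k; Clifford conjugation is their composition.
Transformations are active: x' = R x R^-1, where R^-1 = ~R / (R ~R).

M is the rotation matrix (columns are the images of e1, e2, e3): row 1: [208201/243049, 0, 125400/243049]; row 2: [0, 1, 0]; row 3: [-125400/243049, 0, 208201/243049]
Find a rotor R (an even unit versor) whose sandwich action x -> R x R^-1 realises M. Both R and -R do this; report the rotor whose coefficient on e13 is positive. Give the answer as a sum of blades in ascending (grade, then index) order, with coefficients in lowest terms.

Method: write R = a + b12*e12 + b13*e13 + b23*e23 with a^2 + b12^2 + b13^2 + b23^2 = 1 (so R^-1 = ~R). Expanding the columns R e_j ~R gives tr M = 4a^2 - 1 and, from the antisymmetric part, M21 - M12 = -4a*b12, M13 - M31 = 4a*b13, M32 - M23 = -4a*b23.
Here tr M = 659451/243049, so a^2 = (1 + tr M)/4 = 225625/243049 and a = ±475/493. Taking a = 475/493: M21 - M12 = 0, M13 - M31 = 250800/243049, M32 - M23 = 0, giving b12 = 0, b13 = 132/493, b23 = 0, i.e. R = 475/493 + 132/493*e13.
Its e13 coefficient is already positive.
Answer: 475/493 + 132/493*e13. Note: both R and -R realise this M (trace 659451/243049); the covering map identifies them, and the e13-coefficient sign is the tie-breaker.


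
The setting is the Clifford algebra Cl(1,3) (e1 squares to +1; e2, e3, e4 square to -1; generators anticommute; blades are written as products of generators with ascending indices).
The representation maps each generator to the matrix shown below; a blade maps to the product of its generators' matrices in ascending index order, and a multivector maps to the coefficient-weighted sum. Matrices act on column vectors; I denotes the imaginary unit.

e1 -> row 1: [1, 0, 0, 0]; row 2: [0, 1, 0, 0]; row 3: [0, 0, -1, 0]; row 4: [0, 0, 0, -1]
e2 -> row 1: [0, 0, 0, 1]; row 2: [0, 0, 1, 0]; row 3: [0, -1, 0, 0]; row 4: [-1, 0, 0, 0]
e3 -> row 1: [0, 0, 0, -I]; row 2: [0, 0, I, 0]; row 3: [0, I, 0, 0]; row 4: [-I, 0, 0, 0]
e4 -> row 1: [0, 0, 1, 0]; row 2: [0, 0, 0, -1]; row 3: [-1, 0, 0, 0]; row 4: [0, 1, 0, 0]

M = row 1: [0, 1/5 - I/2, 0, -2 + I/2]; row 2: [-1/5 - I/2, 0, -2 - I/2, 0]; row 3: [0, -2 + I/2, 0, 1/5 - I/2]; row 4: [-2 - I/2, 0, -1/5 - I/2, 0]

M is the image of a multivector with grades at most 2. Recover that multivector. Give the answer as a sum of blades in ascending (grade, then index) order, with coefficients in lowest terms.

Method: the blade images are trace-orthogonal — tr(rho(e_A) rho(e_B)^-1) = 4 if A = B and 0 otherwise — and rho(e_A)^-1 = (e_A)^2 * rho(e_A) with (e_A)^2 = +1 or -1, so the coefficient of e_A in the preimage is (e_A)^2 * tr(M rho(e_A))/4.
Nonzero projections over blades of grade <= 2: e1 e2: (e1 e2)^2 = +1, tr(M rho(e1 e2)) = -8, coefficient -2; e1 e3: (e1 e3)^2 = +1, tr(M rho(e1 e3)) = -2, coefficient -1/2; e2 e4: (e2 e4)^2 = -1, tr(M rho(e2 e4)) = -4/5, coefficient 1/5; e3 e4: (e3 e4)^2 = -1, tr(M rho(e3 e4)) = -2, coefficient 1/2. Every other blade of grade <= 2 projects to 0.
Answer: -2*e1 e2 - 1/2*e1 e3 + 1/5*e2 e4 + 1/2*e3 e4


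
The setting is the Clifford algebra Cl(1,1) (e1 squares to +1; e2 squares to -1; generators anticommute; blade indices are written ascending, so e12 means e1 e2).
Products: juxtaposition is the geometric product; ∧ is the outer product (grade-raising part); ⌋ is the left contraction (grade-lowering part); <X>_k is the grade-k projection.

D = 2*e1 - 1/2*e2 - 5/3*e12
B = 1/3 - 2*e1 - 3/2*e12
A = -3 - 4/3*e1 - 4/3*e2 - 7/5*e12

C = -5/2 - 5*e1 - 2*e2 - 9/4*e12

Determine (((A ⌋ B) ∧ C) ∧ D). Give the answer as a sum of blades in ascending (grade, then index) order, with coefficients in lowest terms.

step 1: 113/30 + 8*e1 + 2*e2 + 9/2*e12
step 2: -113/12 - 233/6*e1 - 188/15*e2 - 1029/40*e12
step 3: -113/6*e1 + 113/24*e2 + 2708/45*e12
Answer: -113/6*e1 + 113/24*e2 + 2708/45*e12


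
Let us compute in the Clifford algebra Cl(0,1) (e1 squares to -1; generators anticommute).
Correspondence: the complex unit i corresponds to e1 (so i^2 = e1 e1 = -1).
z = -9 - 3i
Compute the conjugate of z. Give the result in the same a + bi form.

In blades: z = -9 - 3*e1.
Conjugation here is Clifford conjugation: the scalar is fixed and the grade-1 and grade-2 blades all flip sign, giving -9 + 3*e1; translating back:
Answer: -9 + 3i


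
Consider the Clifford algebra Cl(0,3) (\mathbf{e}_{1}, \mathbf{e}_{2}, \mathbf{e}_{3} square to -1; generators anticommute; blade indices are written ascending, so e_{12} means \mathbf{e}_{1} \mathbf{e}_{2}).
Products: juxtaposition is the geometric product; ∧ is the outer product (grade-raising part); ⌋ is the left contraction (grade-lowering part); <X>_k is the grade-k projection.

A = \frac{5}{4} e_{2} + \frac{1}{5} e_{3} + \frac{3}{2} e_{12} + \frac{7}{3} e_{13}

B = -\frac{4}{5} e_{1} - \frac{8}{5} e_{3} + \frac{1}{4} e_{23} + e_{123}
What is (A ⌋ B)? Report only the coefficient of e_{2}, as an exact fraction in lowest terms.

step 1: \frac{8}{25} + \frac{143}{60} e_{2} - \frac{29}{16} e_{3} - \frac{1}{5} e_{12} + \frac{5}{4} e_{13}
Answer: \frac{143}{60}


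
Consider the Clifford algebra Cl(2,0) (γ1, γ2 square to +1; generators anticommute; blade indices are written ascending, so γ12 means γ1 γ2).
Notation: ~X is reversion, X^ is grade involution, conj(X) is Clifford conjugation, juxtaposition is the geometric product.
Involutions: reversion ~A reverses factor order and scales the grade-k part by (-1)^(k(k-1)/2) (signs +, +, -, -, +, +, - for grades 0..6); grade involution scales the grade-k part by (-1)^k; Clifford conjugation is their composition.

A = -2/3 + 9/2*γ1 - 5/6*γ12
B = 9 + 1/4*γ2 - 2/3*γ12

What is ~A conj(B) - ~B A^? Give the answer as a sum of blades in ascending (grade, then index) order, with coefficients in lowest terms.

first term: -59/9 + 967/24*γ1 + 19/6*γ2 + 427/72*γ12
second term: -49/9 - 967/24*γ1 + 17/6*γ2 - 491/72*γ12
Answer: -10/9 + 967/12*γ1 + 1/3*γ2 + 51/4*γ12


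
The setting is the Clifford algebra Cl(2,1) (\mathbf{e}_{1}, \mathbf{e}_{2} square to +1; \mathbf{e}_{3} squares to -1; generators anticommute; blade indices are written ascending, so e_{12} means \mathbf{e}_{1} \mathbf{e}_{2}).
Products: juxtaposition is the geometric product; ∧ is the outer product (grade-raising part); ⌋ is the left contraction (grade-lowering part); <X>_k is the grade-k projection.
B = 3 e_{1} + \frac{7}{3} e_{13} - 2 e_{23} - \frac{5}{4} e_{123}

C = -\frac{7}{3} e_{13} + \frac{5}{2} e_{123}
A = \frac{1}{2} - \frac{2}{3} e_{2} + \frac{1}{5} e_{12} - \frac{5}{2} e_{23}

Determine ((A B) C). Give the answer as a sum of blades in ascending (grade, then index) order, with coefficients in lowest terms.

step 1: 5 + \frac{37}{8} e_{1} - \frac{3}{5} e_{2} + \frac{19}{12} e_{3} + \frac{47}{6} e_{12} - \frac{1}{15} e_{13} - \frac{22}{15} e_{23} - \frac{473}{72} e_{123}
step 2: -\frac{11713}{720} - \frac{265}{36} e_{1} - \frac{3275}{216} e_{2} - \frac{243}{8} e_{3} - \frac{2657}{360} e_{12} - \frac{61}{6} e_{13} + \frac{4297}{144} e_{23} + \frac{111}{10} e_{123}
Answer: -\frac{11713}{720} - \frac{265}{36} e_{1} - \frac{3275}{216} e_{2} - \frac{243}{8} e_{3} - \frac{2657}{360} e_{12} - \frac{61}{6} e_{13} + \frac{4297}{144} e_{23} + \frac{111}{10} e_{123}


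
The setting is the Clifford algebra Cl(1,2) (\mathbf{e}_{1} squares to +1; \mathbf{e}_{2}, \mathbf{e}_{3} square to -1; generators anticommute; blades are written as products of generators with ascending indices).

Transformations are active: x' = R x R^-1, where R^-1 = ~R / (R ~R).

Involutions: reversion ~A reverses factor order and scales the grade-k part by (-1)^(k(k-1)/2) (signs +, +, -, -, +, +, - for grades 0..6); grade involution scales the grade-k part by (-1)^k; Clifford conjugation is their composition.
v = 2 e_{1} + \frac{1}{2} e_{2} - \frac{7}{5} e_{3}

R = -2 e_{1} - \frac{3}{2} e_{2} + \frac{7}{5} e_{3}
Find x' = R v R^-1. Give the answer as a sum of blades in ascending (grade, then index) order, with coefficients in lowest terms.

~R = -2 e_{1} - \frac{3}{2} e_{2} + \frac{7}{5} e_{3}, and R ~R = -\frac{21}{100}, so R^-1 = ~R / (-\frac{21}{100}).
R v = -\frac{129}{100} + 2 e_{1} e_{2} + \frac{7}{5} e_{2} e_{3}
Answer: -\frac{186}{7} e_{1} - \frac{265}{14} e_{2} + \frac{93}{5} e_{3}


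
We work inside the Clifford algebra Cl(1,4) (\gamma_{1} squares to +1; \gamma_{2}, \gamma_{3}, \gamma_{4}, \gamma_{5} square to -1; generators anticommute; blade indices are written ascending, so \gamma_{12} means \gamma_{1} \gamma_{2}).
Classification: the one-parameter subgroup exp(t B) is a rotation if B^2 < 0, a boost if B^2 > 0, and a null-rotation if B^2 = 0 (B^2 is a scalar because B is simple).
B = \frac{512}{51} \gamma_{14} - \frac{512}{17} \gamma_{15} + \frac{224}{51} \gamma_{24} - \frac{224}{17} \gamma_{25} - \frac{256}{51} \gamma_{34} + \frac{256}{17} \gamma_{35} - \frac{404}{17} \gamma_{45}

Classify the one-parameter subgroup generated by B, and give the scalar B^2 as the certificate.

B^2 term by term: the squares give (\frac{512}{51})^2*(\gamma_{14})^2 + (-\frac{512}{17})^2*(\gamma_{15})^2 + (\frac{224}{51})^2*(\gamma_{24})^2 + (-\frac{224}{17})^2*(\gamma_{25})^2 + (-\frac{256}{51})^2*(\gamma_{34})^2 + (\frac{256}{17})^2*(\gamma_{35})^2 + (-\frac{404}{17})^2*(\gamma_{45})^2 = \frac{262144}{2601}*(+1) + \frac{262144}{289}*(+1) + \frac{50176}{2601}*(-1) + \frac{50176}{289}*(-1) + \frac{65536}{2601}*(-1) + \frac{65536}{289}*(-1) + \frac{163216}{289}*(-1) = -\frac{16}{9} (each basis 2-blade squares to minus the product of its generators' squares); cross terms between blades sharing an index anticommute and cancel; the commuting (index-disjoint) pairs give grade-4 terms 2*c*c'*(blade product), which cancel blade by blade — \gamma_{1245}: \frac{229376}{867} - \frac{229376}{867} = 0; \gamma_{1345}: -\frac{262144}{867} + \frac{262144}{867} = 0; \gamma_{2345}: -\frac{114688}{867} + \frac{114688}{867} = 0 — confirming B is simple. So B^2 = -\frac{16}{9}.
Answer: rotation, certificate B^2 = -\frac{16}{9}. Check the certificate: B^2 = -\frac{16}{9}, and that sign is decisive whatever form B takes.


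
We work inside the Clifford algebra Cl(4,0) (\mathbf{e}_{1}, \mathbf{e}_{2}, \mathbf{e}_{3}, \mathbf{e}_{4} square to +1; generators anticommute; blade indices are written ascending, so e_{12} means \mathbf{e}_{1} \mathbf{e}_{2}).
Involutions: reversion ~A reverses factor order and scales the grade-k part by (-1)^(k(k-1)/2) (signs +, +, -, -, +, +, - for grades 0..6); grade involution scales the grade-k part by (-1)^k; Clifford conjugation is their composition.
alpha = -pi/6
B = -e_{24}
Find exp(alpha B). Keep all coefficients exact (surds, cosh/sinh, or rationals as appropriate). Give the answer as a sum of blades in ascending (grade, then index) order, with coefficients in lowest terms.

B^2 = (-1)^2*(e_{24})^2 = 1*(-1) = -1 (a basis 2-blade squares to minus the product of its generators' squares).
B^2 = -1 — the series telescopes trigonometrically here: l = 1, alpha*l = - \frac{\pi}{6}, so exp(alpha B) = cos(- \frac{\pi}{6}) + (sin(- \frac{\pi}{6})/1)*B = \frac{\sqrt{3}}{2} + (- \frac{1}{2})*B.
Answer: \frac{\sqrt{3}}{2} + \frac{1}{2} e_{24}


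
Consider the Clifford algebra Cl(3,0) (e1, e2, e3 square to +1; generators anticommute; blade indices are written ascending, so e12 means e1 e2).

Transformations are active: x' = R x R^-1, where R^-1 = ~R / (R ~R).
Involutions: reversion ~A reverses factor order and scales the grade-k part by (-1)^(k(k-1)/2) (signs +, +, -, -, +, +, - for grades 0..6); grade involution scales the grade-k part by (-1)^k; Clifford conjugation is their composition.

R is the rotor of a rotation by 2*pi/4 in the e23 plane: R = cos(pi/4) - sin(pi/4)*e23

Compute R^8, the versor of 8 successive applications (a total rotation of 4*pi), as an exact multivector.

The rotor phase is half the rotation angle and phases add under composition, so 8 steps in the e23 plane accumulate phase 8*(pi/4) = 2*pi: R^8 = cos(2*pi) - sin(2*pi)*e23.
cos(2*pi) = 1 and sin(2*pi) = 0, so R^8 = 1. The total rotation 4*pi is 2 full turns, so every vector returns to itself, yet the rotor is +1, back on the identity sheet (an even number of 2*pi turns).
Answer: 1


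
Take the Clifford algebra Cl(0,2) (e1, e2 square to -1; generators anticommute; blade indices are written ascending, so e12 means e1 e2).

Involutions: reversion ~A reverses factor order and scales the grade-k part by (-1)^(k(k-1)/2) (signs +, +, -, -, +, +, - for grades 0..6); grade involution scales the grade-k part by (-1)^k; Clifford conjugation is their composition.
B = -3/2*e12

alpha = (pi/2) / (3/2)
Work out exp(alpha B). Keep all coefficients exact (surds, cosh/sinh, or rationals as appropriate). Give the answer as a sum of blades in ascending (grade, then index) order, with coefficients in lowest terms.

B^2 = (-3/2)^2*(e12)^2 = 9/4*(-1) = -9/4 (a basis 2-blade squares to minus the product of its generators' squares).
B^2 = -9/4 — circular case — the even/odd split gives cos and sin: l = 3/2, alpha*l = pi/2, so exp(alpha B) = cos(pi/2) + (sin(pi/2)/(3/2))*B = 0 + (2/3)*B.
Answer: -e12


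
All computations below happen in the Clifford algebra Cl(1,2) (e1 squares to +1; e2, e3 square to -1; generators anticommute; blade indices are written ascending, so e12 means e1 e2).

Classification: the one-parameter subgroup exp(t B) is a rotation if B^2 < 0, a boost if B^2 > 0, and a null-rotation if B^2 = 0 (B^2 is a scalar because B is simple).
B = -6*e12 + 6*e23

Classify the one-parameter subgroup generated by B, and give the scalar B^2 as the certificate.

B^2 term by term: the squares give (-6)^2*(e12)^2 + (6)^2*(e23)^2 = 36*(+1) + 36*(-1) = 0 (each basis 2-blade squares to minus the product of its generators' squares); cross terms between blades sharing an index anticommute and cancel. So B^2 = 0.
Answer: null-rotation, certificate B^2 = 0. The scalar 0 is the complete invariant here: its sign names the subgroup type.


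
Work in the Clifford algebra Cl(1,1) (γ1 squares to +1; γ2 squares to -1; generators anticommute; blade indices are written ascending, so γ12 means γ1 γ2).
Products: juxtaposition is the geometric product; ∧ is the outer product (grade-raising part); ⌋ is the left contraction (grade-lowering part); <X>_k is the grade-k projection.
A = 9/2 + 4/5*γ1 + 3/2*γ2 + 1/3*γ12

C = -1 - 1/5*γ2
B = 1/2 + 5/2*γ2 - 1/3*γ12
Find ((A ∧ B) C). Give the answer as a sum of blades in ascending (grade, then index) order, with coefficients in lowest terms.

step 1: 9/4 + 2/5*γ1 + 12*γ2 + 2/3*γ12
step 2: 3/20 - 4/15*γ1 - 249/20*γ2 - 56/75*γ12
Answer: 3/20 - 4/15*γ1 - 249/20*γ2 - 56/75*γ12


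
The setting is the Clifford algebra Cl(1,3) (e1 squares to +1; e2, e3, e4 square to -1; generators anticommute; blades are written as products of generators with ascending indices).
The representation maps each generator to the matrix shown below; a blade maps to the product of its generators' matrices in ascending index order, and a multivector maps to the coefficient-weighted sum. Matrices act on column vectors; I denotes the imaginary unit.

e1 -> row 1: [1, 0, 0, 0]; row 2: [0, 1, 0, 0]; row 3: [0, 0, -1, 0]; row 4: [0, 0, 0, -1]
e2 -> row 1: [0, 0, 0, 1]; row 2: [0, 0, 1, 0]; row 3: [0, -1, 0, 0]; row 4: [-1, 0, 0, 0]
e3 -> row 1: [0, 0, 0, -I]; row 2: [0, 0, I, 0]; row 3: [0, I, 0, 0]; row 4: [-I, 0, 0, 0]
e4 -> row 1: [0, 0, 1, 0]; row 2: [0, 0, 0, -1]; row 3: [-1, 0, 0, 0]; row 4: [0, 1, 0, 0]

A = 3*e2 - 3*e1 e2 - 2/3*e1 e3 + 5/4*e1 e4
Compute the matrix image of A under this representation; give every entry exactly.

Bivector images (products of the table entries): rho(e1 e2) = rho(e1)rho(e2) = row 1: [0, 0, 0, 1]; row 2: [0, 0, 1, 0]; row 3: [0, 1, 0, 0]; row 4: [1, 0, 0, 0]; rho(e1 e3) = rho(e1)rho(e3) = row 1: [0, 0, 0, -I]; row 2: [0, 0, I, 0]; row 3: [0, -I, 0, 0]; row 4: [I, 0, 0, 0]; rho(e1 e4) = rho(e1)rho(e4) = row 1: [0, 0, 1, 0]; row 2: [0, 0, 0, -1]; row 3: [1, 0, 0, 0]; row 4: [0, -1, 0, 0].
M = (3)*rho(e2) + (-3)*rho(e1 e2) + (-2/3)*rho(e1 e3) + (5/4)*rho(e1 e4), summed entrywise:
Answer: row 1: [0, 0, 5/4, 2*I/3]; row 2: [0, 0, -2*I/3, -5/4]; row 3: [5/4, -6 + 2*I/3, 0, 0]; row 4: [-6 - 2*I/3, -5/4, 0, 0]


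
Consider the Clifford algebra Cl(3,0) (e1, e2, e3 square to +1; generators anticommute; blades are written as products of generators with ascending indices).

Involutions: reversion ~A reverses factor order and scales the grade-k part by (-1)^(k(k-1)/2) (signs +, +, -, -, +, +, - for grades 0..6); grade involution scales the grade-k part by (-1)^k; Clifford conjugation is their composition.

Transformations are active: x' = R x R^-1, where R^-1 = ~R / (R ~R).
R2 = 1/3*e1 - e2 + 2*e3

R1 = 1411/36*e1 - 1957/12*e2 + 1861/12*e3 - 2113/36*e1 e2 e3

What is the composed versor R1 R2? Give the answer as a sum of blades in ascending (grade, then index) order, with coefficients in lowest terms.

Distribute over the terms of R2 (each basis-blade product reordered to ascending indices, repeated generators contracted through their squares):
R1 (1/3*e1) = 1411/108 + 1957/36*e1 e2 - 1861/36*e1 e3 - 2113/108*e2 e3
R1 (-e2) = 1957/12 - 1411/36*e1 e2 - 2113/36*e1 e3 + 1861/12*e2 e3
R1 (2*e3) = 1861/6 - 2113/18*e1 e2 + 1411/18*e1 e3 - 1957/6*e2 e3
Summing the partial products and collecting blades:
Answer: 26261/54 - 920/9*e1 e2 - 32*e1 e3 - 10295/54*e2 e3


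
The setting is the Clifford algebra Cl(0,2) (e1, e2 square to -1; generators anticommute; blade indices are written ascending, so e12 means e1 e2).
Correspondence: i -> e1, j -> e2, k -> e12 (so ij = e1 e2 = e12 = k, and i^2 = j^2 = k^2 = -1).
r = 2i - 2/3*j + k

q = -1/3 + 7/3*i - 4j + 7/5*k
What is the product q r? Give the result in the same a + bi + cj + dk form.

In blades: q = -1/3 + 7/3*e1 - 4*e2 + 7/5*e12, r = 2*e1 - 2/3*e2 + e12.
Distribute q over r term by term (generator squares from the signature, products reordered to ascending indices): (-1/3)*r = -2/3*e1 + 2/9*e2 - 1/3*e12; (7/3*e1)*r = -14/3 - 7/3*e2 - 14/9*e12; (-4*e2)*r = -8/3 - 4*e1 + 8*e12; (7/5*e12)*r = -7/5 + 14/15*e1 + 14/5*e2.
Sum: -131/15 - 56/15*e1 + 31/45*e2 + 55/9*e12; translating back through the correspondence:
Answer: -131/15 - 56/15*i + 31/45*j + 55/9*k


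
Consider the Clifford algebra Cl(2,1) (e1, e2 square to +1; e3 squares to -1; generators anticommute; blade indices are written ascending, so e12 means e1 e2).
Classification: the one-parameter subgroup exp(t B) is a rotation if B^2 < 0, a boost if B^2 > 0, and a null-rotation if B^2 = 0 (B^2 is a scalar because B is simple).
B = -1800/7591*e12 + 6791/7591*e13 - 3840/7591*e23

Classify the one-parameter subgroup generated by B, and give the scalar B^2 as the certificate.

B^2 term by term: the squares give (-1800/7591)^2*(e12)^2 + (6791/7591)^2*(e13)^2 + (-3840/7591)^2*(e23)^2 = 3240000/57623281*(-1) + 46117681/57623281*(+1) + 14745600/57623281*(+1) = 1 (each basis 2-blade squares to minus the product of its generators' squares); cross terms between blades sharing an index anticommute and cancel. So B^2 = 1.
Answer: boost, certificate B^2 = 1. No conjugation can change B^2 = 1; the sign gives the class.


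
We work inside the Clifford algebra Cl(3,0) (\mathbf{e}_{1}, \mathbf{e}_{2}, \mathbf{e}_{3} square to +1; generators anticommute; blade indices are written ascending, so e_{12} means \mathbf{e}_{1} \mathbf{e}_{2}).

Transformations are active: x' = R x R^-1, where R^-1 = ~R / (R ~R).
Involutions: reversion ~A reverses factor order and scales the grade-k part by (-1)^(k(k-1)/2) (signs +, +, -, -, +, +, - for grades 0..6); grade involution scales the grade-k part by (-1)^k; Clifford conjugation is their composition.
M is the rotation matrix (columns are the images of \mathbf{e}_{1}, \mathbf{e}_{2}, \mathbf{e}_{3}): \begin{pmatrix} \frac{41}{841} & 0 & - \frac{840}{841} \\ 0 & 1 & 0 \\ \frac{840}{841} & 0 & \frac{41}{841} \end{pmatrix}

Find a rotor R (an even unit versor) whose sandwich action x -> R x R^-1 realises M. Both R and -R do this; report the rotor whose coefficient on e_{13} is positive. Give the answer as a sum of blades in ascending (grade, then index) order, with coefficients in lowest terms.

Method: write R = a + b12*e_{12} + b13*e_{13} + b23*e_{23} with a^2 + b12^2 + b13^2 + b23^2 = 1 (so R^-1 = ~R). Expanding the columns R e_j ~R gives tr M = 4a^2 - 1 and, from the antisymmetric part, M21 - M12 = -4a*b12, M13 - M31 = 4a*b13, M32 - M23 = -4a*b23.
Here tr M = \frac{923}{841}, so a^2 = (1 + tr M)/4 = \frac{441}{841} and a = ±\frac{21}{29}. Taking a = \frac{21}{29}: M21 - M12 = 0, M13 - M31 = -\frac{1680}{841}, M32 - M23 = 0, giving b12 = 0, b13 = -\frac{20}{29}, b23 = 0, i.e. R = \frac{21}{29} - \frac{20}{29} e_{13}.
Its e_{13} coefficient is negative, so report the other preimage -R.
Answer: -\frac{21}{29} + \frac{20}{29} e_{13}. Note: both R and -R realise this M (trace \frac{923}{841}); the covering map identifies them, and the e_{13}-coefficient sign is the tie-breaker.


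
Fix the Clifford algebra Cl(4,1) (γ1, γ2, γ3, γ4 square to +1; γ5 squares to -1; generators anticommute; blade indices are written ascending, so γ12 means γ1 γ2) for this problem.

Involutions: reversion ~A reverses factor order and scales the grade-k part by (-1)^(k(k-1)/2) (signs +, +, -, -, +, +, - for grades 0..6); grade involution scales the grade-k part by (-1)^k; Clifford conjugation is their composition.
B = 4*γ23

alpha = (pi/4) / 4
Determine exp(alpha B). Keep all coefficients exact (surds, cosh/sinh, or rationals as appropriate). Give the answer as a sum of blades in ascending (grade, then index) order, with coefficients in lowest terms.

B^2 = (4)^2*(γ23)^2 = 16*(-1) = -16 (a basis 2-blade squares to minus the product of its generators' squares).
B^2 = -16 — a negative square means the series sums to a rotation: l = 4, alpha*l = pi/4, so exp(alpha B) = cos(pi/4) + (sin(pi/4)/4)*B = sqrt(2)/2 + (sqrt(2)/8)*B.
Answer: sqrt(2)/2 + sqrt(2)/2*γ23


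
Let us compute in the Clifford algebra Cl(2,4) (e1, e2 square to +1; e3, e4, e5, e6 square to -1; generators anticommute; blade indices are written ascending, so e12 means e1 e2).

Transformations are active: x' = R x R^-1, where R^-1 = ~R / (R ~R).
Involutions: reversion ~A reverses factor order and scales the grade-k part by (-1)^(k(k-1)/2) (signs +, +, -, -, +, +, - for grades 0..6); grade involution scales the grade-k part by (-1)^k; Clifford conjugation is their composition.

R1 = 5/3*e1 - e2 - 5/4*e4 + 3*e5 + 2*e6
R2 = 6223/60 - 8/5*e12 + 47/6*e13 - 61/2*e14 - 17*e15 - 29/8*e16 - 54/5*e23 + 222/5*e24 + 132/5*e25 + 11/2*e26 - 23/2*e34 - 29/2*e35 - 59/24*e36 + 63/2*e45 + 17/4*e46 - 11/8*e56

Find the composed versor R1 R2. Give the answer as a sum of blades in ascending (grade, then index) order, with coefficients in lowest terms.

Distribute over the terms of R1 (each basis-blade product reordered to ascending indices, repeated generators contracted through their squares):
(5/3*e1) R2 = 6223/36*e1 - 8/3*e2 + 235/18*e3 - 305/6*e4 - 85/3*e5 - 145/24*e6 - 18*e123 + 74*e124 + 44*e125 + 55/6*e126 - 115/6*e134 - 145/6*e135 - 295/72*e136 + 105/2*e145 + 85/12*e146 - 55/24*e156
(-e2) R2 = -8/5*e1 - 6223/60*e2 + 54/5*e3 - 222/5*e4 - 132/5*e5 - 11/2*e6 + 47/6*e123 - 61/2*e124 - 17*e125 - 29/8*e126 + 23/2*e234 + 29/2*e235 + 59/24*e236 - 63/2*e245 - 17/4*e246 + 11/8*e256
(-5/4*e4) R2 = 305/8*e1 - 111/2*e2 + 115/8*e3 - 6223/48*e4 + 315/8*e5 + 85/16*e6 + 2*e124 - 235/24*e134 - 85/4*e145 - 145/32*e146 + 27/2*e234 + 33*e245 + 55/8*e246 - 145/8*e345 - 295/96*e346 + 55/32*e456
(3*e5) R2 = -51*e1 + 396/5*e2 - 87/2*e3 + 189/2*e4 + 6223/20*e5 + 33/8*e6 - 24/5*e125 + 47/2*e135 - 183/2*e145 + 87/8*e156 - 162/5*e235 + 666/5*e245 - 33/2*e256 - 69/2*e345 + 59/8*e356 - 51/4*e456
(2*e6) R2 = -29/4*e1 + 11*e2 - 59/12*e3 + 17/2*e4 - 11/4*e5 + 6223/30*e6 - 16/5*e126 + 47/3*e136 - 61*e146 - 34*e156 - 108/5*e236 + 444/5*e246 + 264/5*e256 - 23*e346 - 29*e356 + 63*e456
Summing the partial products and collecting blades:
Answer: 54409/360*e1 - 4301/60*e2 - 3667/360*e3 - 29251/240*e4 + 7033/24*e5 + 49279/240*e6 - 61/6*e123 + 91/2*e124 + 111/5*e125 + 281/120*e126 - 695/24*e134 - 2/3*e135 + 833/72*e136 - 241/4*e145 - 5611/96*e146 - 305/12*e156 + 25*e234 - 179/10*e235 - 2297/120*e236 + 1347/10*e245 + 3657/40*e246 + 1507/40*e256 - 421/8*e345 - 2503/96*e346 - 173/8*e356 + 1663/32*e456


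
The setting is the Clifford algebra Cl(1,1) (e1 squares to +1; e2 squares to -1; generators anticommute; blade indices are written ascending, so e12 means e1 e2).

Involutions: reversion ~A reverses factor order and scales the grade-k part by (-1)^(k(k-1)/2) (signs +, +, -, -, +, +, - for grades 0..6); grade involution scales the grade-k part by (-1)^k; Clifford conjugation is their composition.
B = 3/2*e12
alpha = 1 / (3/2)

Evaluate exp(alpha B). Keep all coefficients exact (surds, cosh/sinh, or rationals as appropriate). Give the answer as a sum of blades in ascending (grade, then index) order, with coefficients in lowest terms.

B^2 = (3/2)^2*(e12)^2 = 9/4*(+1) = 9/4 (a basis 2-blade squares to minus the product of its generators' squares).
B^2 = 9/4 — since the square is positive, the closed form is hyperbolic: l = 3/2, alpha*l = 1, so exp(alpha B) = cosh(1) + (sinh(1)/(3/2))*B = cosh(1) + (2*sinh(1)/3)*B.
Answer: cosh(1) + sinh(1)*e12


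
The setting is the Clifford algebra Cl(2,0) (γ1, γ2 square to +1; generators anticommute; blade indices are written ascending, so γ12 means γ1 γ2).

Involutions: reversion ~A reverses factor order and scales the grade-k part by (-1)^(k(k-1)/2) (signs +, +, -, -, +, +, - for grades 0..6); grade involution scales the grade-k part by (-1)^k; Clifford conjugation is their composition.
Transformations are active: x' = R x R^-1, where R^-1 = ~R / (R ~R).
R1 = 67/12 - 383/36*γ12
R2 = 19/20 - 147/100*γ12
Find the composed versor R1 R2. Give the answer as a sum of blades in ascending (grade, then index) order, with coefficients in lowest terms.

Distribute over the terms of R1 (each basis-blade product reordered to ascending indices, repeated generators contracted through their squares):
(67/12) R2 = 1273/240 - 3283/400*γ12
(-383/36*γ12) R2 = -18767/1200 - 7277/720*γ12
Summing the partial products and collecting blades:
Answer: -2067/200 - 16483/900*γ12
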